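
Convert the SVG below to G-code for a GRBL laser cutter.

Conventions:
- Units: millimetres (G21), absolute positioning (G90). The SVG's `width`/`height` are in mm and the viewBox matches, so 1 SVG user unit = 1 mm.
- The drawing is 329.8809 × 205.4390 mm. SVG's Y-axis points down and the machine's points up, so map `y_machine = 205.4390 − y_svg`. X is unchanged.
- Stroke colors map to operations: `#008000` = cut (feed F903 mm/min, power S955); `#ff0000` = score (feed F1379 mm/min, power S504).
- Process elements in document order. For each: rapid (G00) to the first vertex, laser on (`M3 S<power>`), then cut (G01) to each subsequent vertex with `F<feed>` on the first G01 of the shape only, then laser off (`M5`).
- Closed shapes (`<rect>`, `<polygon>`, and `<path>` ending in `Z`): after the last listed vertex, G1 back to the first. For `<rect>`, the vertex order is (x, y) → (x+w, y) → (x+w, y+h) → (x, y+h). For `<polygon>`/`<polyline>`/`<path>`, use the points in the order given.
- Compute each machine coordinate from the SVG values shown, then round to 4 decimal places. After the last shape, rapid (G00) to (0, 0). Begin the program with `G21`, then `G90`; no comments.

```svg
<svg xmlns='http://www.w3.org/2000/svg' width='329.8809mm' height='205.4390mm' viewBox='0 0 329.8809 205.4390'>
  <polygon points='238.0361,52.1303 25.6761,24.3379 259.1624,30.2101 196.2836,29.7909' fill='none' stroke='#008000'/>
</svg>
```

Since the viewBox matches the mm dimensions, user units are millimetres directly. The only transform is the Y-flip y_m = 205.4390 − y_svg.

Shape 1 is a closed polygon drawn with `<polygon>`. Its stroke #008000 means cut at S955, F903. After flipping Y the toolpath is (238.0361,153.3087) → (25.6761,181.1011) → (259.1624,175.2289) → (196.2836,175.6481) → (238.0361,153.3087), returning to the start.

G21
G90
G00 X238.0361 Y153.3087
M3 S955
G01 X25.6761 Y181.1011 F903
G01 X259.1624 Y175.2289
G01 X196.2836 Y175.6481
G01 X238.0361 Y153.3087
M5
G00 X0.0000 Y0.0000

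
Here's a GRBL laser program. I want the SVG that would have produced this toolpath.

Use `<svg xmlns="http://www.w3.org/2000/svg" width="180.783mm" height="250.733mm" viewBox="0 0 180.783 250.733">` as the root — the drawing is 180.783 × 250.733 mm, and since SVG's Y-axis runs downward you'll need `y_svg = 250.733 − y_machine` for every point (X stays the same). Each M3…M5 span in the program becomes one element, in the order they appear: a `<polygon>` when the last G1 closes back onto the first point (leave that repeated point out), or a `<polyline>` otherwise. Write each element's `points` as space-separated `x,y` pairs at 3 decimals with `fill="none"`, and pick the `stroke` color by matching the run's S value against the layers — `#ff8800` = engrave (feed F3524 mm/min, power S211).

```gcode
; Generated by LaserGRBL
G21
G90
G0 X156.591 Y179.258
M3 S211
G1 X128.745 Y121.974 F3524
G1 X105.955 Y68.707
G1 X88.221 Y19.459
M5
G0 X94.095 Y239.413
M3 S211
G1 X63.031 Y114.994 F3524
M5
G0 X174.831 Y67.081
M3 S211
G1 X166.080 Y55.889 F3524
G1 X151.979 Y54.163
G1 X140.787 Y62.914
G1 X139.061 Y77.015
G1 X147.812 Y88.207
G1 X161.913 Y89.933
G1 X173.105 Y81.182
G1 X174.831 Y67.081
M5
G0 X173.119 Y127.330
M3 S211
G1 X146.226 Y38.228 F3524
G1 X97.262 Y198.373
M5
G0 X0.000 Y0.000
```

y_svg = 250.733 − y_m. Every run uses S211, so all elements get stroke `#ff8800` (engrave).

[1] open run; points: 156.591,71.475 128.745,128.759 105.955,182.026 88.221,231.274

[2] open run; points: 94.095,11.320 63.031,135.739

[3] closed run; points: 174.831,183.652 166.080,194.844 151.979,196.570 140.787,187.819 139.061,173.718 147.812,162.526 161.913,160.800 173.105,169.551

[4] open run; points: 173.119,123.403 146.226,212.505 97.262,52.360

<svg xmlns="http://www.w3.org/2000/svg" width="180.783mm" height="250.733mm" viewBox="0 0 180.783 250.733">
  <polyline points="156.591,71.475 128.745,128.759 105.955,182.026 88.221,231.274" fill="none" stroke="#ff8800"/>
  <polyline points="94.095,11.320 63.031,135.739" fill="none" stroke="#ff8800"/>
  <polygon points="174.831,183.652 166.080,194.844 151.979,196.570 140.787,187.819 139.061,173.718 147.812,162.526 161.913,160.800 173.105,169.551" fill="none" stroke="#ff8800"/>
  <polyline points="173.119,123.403 146.226,212.505 97.262,52.360" fill="none" stroke="#ff8800"/>
</svg>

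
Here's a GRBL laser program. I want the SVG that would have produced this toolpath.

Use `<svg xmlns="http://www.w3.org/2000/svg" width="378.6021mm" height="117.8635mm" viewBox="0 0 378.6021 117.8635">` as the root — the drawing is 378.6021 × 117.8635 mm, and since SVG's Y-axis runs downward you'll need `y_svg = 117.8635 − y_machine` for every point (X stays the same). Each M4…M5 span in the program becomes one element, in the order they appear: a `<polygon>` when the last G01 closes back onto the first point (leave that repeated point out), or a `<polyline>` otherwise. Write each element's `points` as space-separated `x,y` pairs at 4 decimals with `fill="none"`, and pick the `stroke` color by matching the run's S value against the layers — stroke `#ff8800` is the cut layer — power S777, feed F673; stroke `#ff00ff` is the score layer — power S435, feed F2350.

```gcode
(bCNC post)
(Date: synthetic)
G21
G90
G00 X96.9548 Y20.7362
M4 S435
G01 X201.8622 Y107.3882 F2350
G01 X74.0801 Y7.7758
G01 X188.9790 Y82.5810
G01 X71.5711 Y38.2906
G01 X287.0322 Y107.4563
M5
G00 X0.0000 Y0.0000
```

<svg xmlns="http://www.w3.org/2000/svg" width="378.6021mm" height="117.8635mm" viewBox="0 0 378.6021 117.8635">
  <polyline points="96.9548,97.1273 201.8622,10.4753 74.0801,110.0877 188.9790,35.2825 71.5711,79.5729 287.0322,10.4072" fill="none" stroke="#ff00ff"/>
</svg>

Each laser-on run becomes one SVG element. Flip Y back into SVG space with y_svg = 117.8635 − y_machine. Every run uses S435, so all elements get stroke `#ff00ff` (score).

Run 1: The run is open, so emit a `<polyline>` with points (Y-flipped): 96.9548,97.1273 201.8622,10.4753 74.0801,110.0877 188.9790,35.2825 71.5711,79.5729 287.0322,10.4072.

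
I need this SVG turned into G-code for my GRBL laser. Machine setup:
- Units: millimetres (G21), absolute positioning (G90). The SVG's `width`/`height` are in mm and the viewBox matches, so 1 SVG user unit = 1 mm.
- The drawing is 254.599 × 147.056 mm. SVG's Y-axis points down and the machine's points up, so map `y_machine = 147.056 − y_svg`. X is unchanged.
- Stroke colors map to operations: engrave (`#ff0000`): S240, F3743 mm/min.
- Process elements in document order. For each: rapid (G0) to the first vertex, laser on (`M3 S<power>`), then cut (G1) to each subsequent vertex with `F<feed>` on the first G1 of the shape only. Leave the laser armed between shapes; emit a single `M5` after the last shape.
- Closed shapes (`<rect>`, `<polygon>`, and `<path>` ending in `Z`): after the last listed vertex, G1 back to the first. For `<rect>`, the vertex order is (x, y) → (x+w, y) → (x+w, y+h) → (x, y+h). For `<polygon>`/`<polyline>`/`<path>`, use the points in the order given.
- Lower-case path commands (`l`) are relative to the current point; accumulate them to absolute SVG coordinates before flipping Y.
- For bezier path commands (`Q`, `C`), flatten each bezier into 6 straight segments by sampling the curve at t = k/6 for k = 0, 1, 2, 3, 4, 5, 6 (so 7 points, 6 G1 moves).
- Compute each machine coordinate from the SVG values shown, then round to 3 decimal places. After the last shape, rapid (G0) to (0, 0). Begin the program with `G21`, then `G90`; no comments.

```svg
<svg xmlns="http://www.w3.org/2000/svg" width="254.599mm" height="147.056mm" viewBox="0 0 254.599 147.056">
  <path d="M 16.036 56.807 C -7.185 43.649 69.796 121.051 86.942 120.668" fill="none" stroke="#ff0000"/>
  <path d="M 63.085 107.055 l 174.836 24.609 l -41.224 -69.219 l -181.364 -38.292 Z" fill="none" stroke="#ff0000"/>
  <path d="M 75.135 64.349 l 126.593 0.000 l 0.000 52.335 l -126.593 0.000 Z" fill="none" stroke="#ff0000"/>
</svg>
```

G21
G90
G0 X16.036 Y90.249
M3 S240
G1 X12.035 Y90.061 F3743
G1 X20.288 Y79.455
G1 X36.351 Y63.109
G1 X55.778 Y45.698
G1 X74.124 Y31.899
G1 X86.942 Y26.388
G0 X63.085 Y40.001
M3 S240
G1 X237.921 Y15.392 F3743
G1 X196.697 Y84.611
G1 X15.333 Y122.903
G1 X63.085 Y40.001
G0 X75.135 Y82.707
M3 S240
G1 X201.728 Y82.707 F3743
G1 X201.728 Y30.372
G1 X75.135 Y30.372
G1 X75.135 Y82.707
M5
G0 X0.000 Y0.000

Since the viewBox matches the mm dimensions, user units are millimetres directly. The only transform is the Y-flip y_m = 147.056 − y_svg.

Shape 1 is a cubic bezier drawn with `<path>`. Its stroke #ff0000 means engrave at S240, F3743. After flipping Y the toolpath is (16.036,90.249) → (12.035,90.061) → (20.288,79.455) → (36.351,63.109) → (55.778,45.698) → (74.124,31.899) → (86.942,26.388).

Shape 2 is a closed polygon drawn with `<path>`. Its stroke #ff0000 means engrave at S240, F3743. After flipping Y the toolpath is (63.085,40.001) → (237.921,15.392) → (196.697,84.611) → (15.333,122.903) → (63.085,40.001), returning to the start.

Shape 3 is a rectangle drawn with `<path>`. Its stroke #ff0000 means engrave at S240, F3743. After flipping Y the toolpath is (75.135,82.707) → (201.728,82.707) → (201.728,30.372) → (75.135,30.372) → (75.135,82.707), returning to the start.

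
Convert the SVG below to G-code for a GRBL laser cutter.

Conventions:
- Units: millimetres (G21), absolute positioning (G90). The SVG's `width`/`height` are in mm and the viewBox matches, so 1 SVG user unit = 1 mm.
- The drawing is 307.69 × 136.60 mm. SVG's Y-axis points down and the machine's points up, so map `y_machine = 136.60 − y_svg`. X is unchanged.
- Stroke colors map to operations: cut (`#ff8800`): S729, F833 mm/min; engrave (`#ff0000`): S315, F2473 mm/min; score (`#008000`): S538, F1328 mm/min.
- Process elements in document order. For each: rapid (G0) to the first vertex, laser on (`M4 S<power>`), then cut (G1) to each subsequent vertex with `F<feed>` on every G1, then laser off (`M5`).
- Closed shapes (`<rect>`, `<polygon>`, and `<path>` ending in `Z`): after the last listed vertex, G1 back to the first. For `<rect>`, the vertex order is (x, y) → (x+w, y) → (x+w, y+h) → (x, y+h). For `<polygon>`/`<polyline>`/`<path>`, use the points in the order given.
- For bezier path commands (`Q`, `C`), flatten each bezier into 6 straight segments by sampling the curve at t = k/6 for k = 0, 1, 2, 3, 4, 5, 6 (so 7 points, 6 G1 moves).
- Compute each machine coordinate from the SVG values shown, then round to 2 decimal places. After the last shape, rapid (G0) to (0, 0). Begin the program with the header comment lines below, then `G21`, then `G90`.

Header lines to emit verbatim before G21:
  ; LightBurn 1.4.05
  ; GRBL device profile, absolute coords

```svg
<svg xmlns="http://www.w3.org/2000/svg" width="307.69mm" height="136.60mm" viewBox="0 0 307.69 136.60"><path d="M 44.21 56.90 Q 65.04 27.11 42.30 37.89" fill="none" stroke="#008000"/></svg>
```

viewBox `0 0 307.69 136.60` with mm width/height → 1 unit = 1 mm. Flip: y_m = 136.60 − y_svg.

**Shape 1** — `<path>` quadratic bezier, stroke `#008000` → score (S538, F1328). Control points (SVG): P0=(44.21,56.90), P1=(65.04,27.11), P2=(42.30,37.89); sampled at t=k/6. Machine vertices: (44.21,79.70) → (49.94,88.50) → (53.26,95.05) → (54.15,99.35) → (52.62,101.39) → (48.67,101.18) → (42.30,98.71). Open path.

; LightBurn 1.4.05
; GRBL device profile, absolute coords
G21
G90
G0 X44.21 Y79.70
M4 S538
G1 X49.94 Y88.50 F1328
G1 X53.26 Y95.05 F1328
G1 X54.15 Y99.35 F1328
G1 X52.62 Y101.39 F1328
G1 X48.67 Y101.18 F1328
G1 X42.30 Y98.71 F1328
M5
G0 X0.00 Y0.00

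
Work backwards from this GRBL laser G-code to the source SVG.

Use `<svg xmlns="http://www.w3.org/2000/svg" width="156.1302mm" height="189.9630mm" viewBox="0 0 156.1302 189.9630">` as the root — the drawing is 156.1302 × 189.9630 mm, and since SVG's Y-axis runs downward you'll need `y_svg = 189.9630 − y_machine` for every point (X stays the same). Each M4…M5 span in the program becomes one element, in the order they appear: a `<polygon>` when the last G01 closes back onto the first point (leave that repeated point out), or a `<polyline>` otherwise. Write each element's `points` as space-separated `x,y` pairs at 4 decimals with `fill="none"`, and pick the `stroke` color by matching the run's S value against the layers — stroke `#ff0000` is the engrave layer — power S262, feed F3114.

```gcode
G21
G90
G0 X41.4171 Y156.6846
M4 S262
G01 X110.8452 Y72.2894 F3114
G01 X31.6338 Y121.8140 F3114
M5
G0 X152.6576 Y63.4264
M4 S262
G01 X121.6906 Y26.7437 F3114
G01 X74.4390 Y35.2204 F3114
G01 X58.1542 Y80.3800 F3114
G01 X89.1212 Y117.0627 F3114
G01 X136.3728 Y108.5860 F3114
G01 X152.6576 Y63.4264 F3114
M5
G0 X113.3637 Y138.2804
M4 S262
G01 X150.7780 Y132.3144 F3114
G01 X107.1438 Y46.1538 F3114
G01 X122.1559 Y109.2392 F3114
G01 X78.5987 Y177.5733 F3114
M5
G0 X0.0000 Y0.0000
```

Each laser-on run becomes one SVG element. Flip Y back into SVG space with y_svg = 189.9630 − y_machine. Every run uses S262, so all elements get stroke `#ff0000` (engrave).

Run 1: The run is open, so emit a `<polyline>` with points (Y-flipped): 41.4171,33.2784 110.8452,117.6736 31.6338,68.1490.

Run 2: The run returns to its start, so emit a `<polygon>` with points (Y-flipped): 152.6576,126.5366 121.6906,163.2193 74.4390,154.7426 58.1542,109.5830 89.1212,72.9003 136.3728,81.3770.

Run 3: The run is open, so emit a `<polyline>` with points (Y-flipped): 113.3637,51.6826 150.7780,57.6486 107.1438,143.8092 122.1559,80.7238 78.5987,12.3897.

<svg xmlns="http://www.w3.org/2000/svg" width="156.1302mm" height="189.9630mm" viewBox="0 0 156.1302 189.9630">
  <polyline points="41.4171,33.2784 110.8452,117.6736 31.6338,68.1490" fill="none" stroke="#ff0000"/>
  <polygon points="152.6576,126.5366 121.6906,163.2193 74.4390,154.7426 58.1542,109.5830 89.1212,72.9003 136.3728,81.3770" fill="none" stroke="#ff0000"/>
  <polyline points="113.3637,51.6826 150.7780,57.6486 107.1438,143.8092 122.1559,80.7238 78.5987,12.3897" fill="none" stroke="#ff0000"/>
</svg>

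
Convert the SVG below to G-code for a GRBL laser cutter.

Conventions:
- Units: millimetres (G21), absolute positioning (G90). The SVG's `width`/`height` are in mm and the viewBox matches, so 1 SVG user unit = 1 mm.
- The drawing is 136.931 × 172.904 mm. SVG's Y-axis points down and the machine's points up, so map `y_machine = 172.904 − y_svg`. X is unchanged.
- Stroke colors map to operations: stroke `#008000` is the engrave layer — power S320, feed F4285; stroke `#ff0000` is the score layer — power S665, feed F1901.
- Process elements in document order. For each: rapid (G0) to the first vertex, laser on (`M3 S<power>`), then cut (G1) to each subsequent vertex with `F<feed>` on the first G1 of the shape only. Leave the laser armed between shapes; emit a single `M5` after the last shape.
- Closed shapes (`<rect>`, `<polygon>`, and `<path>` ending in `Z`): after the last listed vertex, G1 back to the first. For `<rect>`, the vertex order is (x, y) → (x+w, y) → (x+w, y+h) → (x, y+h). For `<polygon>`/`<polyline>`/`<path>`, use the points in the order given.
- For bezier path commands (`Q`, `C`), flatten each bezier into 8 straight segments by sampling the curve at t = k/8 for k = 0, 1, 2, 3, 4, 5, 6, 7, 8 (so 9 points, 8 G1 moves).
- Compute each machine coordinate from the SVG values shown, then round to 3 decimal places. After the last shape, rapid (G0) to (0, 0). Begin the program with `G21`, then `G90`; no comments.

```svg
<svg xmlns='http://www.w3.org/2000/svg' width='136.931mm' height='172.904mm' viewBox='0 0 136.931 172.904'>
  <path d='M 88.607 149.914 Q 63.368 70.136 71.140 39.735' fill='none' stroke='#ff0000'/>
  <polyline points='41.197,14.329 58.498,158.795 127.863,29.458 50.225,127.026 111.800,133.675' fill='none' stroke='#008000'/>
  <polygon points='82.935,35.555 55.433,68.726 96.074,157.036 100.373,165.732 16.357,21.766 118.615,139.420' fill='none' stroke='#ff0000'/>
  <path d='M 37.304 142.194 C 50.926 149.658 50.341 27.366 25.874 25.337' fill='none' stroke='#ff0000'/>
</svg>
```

G21
G90
G0 X88.607 Y22.990
M3 S665
G1 X82.813 Y42.163 F1901
G1 X78.051 Y59.793
G1 X74.320 Y75.880
G1 X71.621 Y90.424
G1 X69.953 Y103.425
G1 X69.317 Y114.882
G1 X69.713 Y124.797
G1 X71.140 Y133.169
G0 X41.197 Y158.575
M3 S320
G1 X58.498 Y14.109 F4285
G1 X127.863 Y143.446
G1 X50.225 Y45.878
G1 X111.800 Y39.229
G0 X82.935 Y137.349
M3 S665
G1 X55.433 Y104.178 F1901
G1 X96.074 Y15.868
G1 X100.373 Y7.172
G1 X16.357 Y151.138
G1 X118.615 Y33.484
G1 X82.935 Y137.349
G0 X37.304 Y30.710
M3 S665
G1 X41.727 Y33.505 F1901
G1 X44.706 Y45.535
G1 X46.125 Y63.869
G1 X45.872 Y85.579
G1 X43.834 Y107.733
G1 X39.898 Y127.402
G1 X33.949 Y141.657
G1 X25.874 Y147.567
M5
G0 X0.000 Y0.000

1 u = 1 mm; y_m = 172.904 − y.

[1] `<path>` quadratic bezier, #ff0000→score S665 F1901: (88.607,22.990) → (82.813,42.163) → (78.051,59.793) → (74.320,75.880) → (71.621,90.424) → (69.953,103.425) → (69.317,114.882) → (69.713,124.797) → (71.140,133.169)

[2] `<polyline>` open polyline, #008000→engrave S320 F4285: (41.197,158.575) → (58.498,14.109) → (127.863,143.446) → (50.225,45.878) → (111.800,39.229)

[3] `<polygon>` closed polygon, #ff0000→score S665 F1901: (82.935,137.349) → (55.433,104.178) → (96.074,15.868) → (100.373,7.172) → (16.357,151.138) → (118.615,33.484) → (82.935,137.349) (closed)

[4] `<path>` cubic bezier, #ff0000→score S665 F1901: (37.304,30.710) → (41.727,33.505) → (44.706,45.535) → (46.125,63.869) → (45.872,85.579) → (43.834,107.733) → (39.898,127.402) → (33.949,141.657) → (25.874,147.567)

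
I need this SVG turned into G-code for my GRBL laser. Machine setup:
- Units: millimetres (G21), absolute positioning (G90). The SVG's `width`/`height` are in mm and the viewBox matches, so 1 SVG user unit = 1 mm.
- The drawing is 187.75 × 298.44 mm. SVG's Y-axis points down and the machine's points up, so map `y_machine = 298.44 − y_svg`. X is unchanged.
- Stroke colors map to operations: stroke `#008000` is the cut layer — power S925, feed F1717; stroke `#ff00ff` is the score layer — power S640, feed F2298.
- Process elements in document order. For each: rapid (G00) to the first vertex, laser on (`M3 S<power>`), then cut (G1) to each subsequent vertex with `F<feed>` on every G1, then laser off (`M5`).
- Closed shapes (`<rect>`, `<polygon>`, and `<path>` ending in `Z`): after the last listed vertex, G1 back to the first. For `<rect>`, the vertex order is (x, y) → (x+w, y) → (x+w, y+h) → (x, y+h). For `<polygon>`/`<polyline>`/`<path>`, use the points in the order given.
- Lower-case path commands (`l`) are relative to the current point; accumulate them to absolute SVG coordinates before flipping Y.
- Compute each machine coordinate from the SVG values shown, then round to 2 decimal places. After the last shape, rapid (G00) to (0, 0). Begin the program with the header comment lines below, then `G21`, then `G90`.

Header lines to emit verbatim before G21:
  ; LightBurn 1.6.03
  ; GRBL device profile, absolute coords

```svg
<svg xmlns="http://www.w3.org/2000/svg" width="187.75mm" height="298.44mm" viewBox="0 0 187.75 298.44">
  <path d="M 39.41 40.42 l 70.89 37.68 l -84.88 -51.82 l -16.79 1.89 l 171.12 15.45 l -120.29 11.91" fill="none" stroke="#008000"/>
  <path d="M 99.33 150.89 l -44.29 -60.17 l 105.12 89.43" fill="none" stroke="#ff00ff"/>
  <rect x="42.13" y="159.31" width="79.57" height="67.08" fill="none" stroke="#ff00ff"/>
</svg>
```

viewBox `0 0 187.75 298.44` with mm width/height → 1 unit = 1 mm. Flip: y_m = 298.44 − y_svg.

**Shape 1** — `<path>` open polyline, stroke `#008000` → cut (S925, F1717). Machine vertices: (39.41,258.02) → (110.30,220.34) → (25.42,272.16) → (8.63,270.27) → (179.75,254.82) → (59.46,242.91). Open path.

**Shape 2** — `<path>` open polyline, stroke `#ff00ff` → score (S640, F2298). Machine vertices: (99.33,147.55) → (55.04,207.72) → (160.16,118.29). Open path.

**Shape 3** — `<rect>` rectangle, stroke `#ff00ff` → score (S640, F2298). Machine vertices: (42.13,139.13) → (121.70,139.13) → (121.70,72.05) → (42.13,72.05) → (42.13,139.13). Closed: final G1 returns to the first vertex.

; LightBurn 1.6.03
; GRBL device profile, absolute coords
G21
G90
G00 X39.41 Y258.02
M3 S925
G1 X110.30 Y220.34 F1717
G1 X25.42 Y272.16 F1717
G1 X8.63 Y270.27 F1717
G1 X179.75 Y254.82 F1717
G1 X59.46 Y242.91 F1717
M5
G00 X99.33 Y147.55
M3 S640
G1 X55.04 Y207.72 F2298
G1 X160.16 Y118.29 F2298
M5
G00 X42.13 Y139.13
M3 S640
G1 X121.70 Y139.13 F2298
G1 X121.70 Y72.05 F2298
G1 X42.13 Y72.05 F2298
G1 X42.13 Y139.13 F2298
M5
G00 X0.00 Y0.00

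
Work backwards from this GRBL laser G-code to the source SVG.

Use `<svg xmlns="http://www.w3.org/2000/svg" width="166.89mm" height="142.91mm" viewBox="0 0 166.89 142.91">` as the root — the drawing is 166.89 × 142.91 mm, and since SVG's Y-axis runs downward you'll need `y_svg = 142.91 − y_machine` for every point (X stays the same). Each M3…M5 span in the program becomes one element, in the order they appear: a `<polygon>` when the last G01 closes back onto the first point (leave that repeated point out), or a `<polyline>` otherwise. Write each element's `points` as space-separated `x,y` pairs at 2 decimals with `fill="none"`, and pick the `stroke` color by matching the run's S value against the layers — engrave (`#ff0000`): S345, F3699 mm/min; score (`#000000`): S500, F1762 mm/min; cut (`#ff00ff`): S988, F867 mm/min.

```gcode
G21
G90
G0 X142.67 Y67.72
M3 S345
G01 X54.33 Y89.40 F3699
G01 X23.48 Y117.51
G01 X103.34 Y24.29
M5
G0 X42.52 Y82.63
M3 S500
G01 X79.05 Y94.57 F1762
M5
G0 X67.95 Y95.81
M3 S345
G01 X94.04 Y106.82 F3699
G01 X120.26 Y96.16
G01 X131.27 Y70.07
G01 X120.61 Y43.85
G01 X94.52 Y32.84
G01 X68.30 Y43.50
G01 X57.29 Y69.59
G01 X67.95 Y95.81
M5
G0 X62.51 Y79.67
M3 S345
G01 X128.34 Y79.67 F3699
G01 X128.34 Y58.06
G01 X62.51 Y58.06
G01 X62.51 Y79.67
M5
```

Each laser-on run becomes one SVG element. Flip Y back into SVG space with y_svg = 142.91 − y_machine.

Run 1: S345 ⇒ engrave layer `#ff0000`. The run is open, so emit a `<polyline>` with points (Y-flipped): 142.67,75.19 54.33,53.51 23.48,25.40 103.34,118.62.

Run 2: the run's S500 means `#000000` (score). The run is open, so emit a `<polyline>` with points (Y-flipped): 42.52,60.28 79.05,48.34.

Run 3: power S345 maps to stroke `#ff0000` (engrave). The run returns to its start, so emit a `<polygon>` with points (Y-flipped): 67.95,47.10 94.04,36.09 120.26,46.75 131.27,72.84 120.61,99.06 94.52,110.07 68.30,99.41 57.29,73.32.

Run 4: the run's S345 means `#ff0000` (engrave). The run returns to its start, so emit a `<polygon>` with points (Y-flipped): 62.51,63.24 128.34,63.24 128.34,84.85 62.51,84.85.

<svg xmlns="http://www.w3.org/2000/svg" width="166.89mm" height="142.91mm" viewBox="0 0 166.89 142.91">
  <polyline points="142.67,75.19 54.33,53.51 23.48,25.40 103.34,118.62" fill="none" stroke="#ff0000"/>
  <polyline points="42.52,60.28 79.05,48.34" fill="none" stroke="#000000"/>
  <polygon points="67.95,47.10 94.04,36.09 120.26,46.75 131.27,72.84 120.61,99.06 94.52,110.07 68.30,99.41 57.29,73.32" fill="none" stroke="#ff0000"/>
  <polygon points="62.51,63.24 128.34,63.24 128.34,84.85 62.51,84.85" fill="none" stroke="#ff0000"/>
</svg>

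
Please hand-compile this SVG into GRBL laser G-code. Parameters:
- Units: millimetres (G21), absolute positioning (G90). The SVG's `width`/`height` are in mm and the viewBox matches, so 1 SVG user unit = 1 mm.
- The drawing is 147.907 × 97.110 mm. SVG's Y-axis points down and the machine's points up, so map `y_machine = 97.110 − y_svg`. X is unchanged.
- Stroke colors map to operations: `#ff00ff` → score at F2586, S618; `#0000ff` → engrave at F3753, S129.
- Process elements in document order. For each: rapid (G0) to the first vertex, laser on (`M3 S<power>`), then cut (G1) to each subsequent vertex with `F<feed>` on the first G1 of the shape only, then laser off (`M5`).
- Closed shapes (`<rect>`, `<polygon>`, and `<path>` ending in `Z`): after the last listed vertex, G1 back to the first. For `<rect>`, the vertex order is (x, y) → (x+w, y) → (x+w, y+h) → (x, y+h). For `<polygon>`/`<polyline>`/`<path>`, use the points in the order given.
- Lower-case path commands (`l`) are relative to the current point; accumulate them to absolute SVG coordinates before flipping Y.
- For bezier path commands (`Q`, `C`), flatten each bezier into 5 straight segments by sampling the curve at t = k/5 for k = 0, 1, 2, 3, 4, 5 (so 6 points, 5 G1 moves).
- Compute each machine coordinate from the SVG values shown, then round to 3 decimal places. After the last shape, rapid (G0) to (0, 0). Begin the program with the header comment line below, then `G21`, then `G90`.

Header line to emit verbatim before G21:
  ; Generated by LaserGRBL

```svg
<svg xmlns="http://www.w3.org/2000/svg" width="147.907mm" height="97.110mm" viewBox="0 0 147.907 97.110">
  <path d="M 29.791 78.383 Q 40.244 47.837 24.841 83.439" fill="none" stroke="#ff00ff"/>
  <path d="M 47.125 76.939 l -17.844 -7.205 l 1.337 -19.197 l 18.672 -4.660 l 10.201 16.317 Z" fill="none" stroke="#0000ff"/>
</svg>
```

; Generated by LaserGRBL
G21
G90
G0 X29.791 Y18.727
M3 S618
G1 X32.938 Y28.299 F2586
G1 X34.016 Y32.580
G1 X33.026 Y31.569
G1 X29.968 Y25.266
G1 X24.841 Y13.671
M5
G0 X47.125 Y20.171
M3 S129
G1 X29.281 Y27.376 F3753
G1 X30.618 Y46.573
G1 X49.290 Y51.233
G1 X59.491 Y34.916
G1 X47.125 Y20.171
M5
G0 X0.000 Y0.000

1 u = 1 mm; y_m = 97.110 − y.

[1] `<path>` quadratic bezier, #ff00ff→score S618 F2586: (29.791,18.727) → (32.938,28.299) → (34.016,32.580) → (33.026,31.569) → (29.968,25.266) → (24.841,13.671)

[2] `<path>` regular polygon, #0000ff→engrave S129 F3753: (47.125,20.171) → (29.281,27.376) → (30.618,46.573) → (49.290,51.233) → (59.491,34.916) → (47.125,20.171) (closed)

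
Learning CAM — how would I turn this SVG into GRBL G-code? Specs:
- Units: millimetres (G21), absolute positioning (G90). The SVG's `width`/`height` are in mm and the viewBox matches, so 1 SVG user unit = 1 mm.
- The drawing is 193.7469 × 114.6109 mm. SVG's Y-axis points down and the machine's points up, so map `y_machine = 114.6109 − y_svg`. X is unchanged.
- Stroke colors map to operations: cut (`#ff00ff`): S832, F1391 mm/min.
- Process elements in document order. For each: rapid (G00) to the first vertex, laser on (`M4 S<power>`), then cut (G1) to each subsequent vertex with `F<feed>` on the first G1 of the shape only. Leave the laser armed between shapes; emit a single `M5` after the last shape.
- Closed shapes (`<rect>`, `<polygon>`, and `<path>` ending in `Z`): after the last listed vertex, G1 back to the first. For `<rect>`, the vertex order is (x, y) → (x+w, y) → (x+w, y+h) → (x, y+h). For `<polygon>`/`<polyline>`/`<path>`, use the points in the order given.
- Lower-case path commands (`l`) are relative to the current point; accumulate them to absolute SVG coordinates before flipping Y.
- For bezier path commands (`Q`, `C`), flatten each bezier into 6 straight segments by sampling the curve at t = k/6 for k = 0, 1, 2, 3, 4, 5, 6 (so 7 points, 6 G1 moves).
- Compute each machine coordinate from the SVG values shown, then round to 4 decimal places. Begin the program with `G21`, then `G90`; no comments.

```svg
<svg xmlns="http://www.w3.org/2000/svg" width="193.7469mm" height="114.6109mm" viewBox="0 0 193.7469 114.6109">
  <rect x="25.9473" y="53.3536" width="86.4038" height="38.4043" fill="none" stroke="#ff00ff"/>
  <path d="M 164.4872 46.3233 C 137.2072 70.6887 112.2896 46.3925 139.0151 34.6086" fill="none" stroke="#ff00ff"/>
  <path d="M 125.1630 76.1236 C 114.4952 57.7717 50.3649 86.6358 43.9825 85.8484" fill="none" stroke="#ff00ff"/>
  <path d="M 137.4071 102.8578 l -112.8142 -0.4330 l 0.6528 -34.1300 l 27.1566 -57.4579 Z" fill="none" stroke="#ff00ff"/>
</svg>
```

G21
G90
G00 X25.9473 Y61.2573
M4 S832
G1 X112.3511 Y61.2573 F1391
G1 X112.3511 Y22.8530
G1 X25.9473 Y22.8530
G1 X25.9473 Y61.2573
G00 X164.4872 Y68.2876
M4 S832
G1 X151.2722 Y59.8768 F1391
G1 X139.8199 Y57.8770
G1 X131.4991 Y60.5890
G1 X127.6788 Y66.3133
G1 X129.7278 Y73.3509
G1 X139.0151 Y80.0023
G00 X125.1630 Y38.4873
M4 S832
G1 X115.8888 Y44.0845 F1391
G1 X100.7933 Y43.9475
G1 X82.9657 Y40.2116
G1 X65.4953 Y35.0120
G1 X51.4712 Y30.4839
G1 X43.9825 Y28.7625
G00 X137.4071 Y11.7531
M4 S832
G1 X24.5929 Y12.1861 F1391
G1 X25.2457 Y46.3161
G1 X52.4023 Y103.7740
G1 X137.4071 Y11.7531
M5

1 u = 1 mm; y_m = 114.6109 − y.

[1] `<rect>` rectangle, #ff00ff→cut S832 F1391: (25.9473,61.2573) → (112.3511,61.2573) → (112.3511,22.8530) → (25.9473,22.8530) → (25.9473,61.2573) (closed)

[2] `<path>` cubic bezier, #ff00ff→cut S832 F1391: (164.4872,68.2876) → (151.2722,59.8768) → (139.8199,57.8770) → (131.4991,60.5890) → (127.6788,66.3133) → (129.7278,73.3509) → (139.0151,80.0023)

[3] `<path>` cubic bezier, #ff00ff→cut S832 F1391: (125.1630,38.4873) → (115.8888,44.0845) → (100.7933,43.9475) → (82.9657,40.2116) → (65.4953,35.0120) → (51.4712,30.4839) → (43.9825,28.7625)

[4] `<path>` closed polygon, #ff00ff→cut S832 F1391: (137.4071,11.7531) → (24.5929,12.1861) → (25.2457,46.3161) → (52.4023,103.7740) → (137.4071,11.7531) (closed)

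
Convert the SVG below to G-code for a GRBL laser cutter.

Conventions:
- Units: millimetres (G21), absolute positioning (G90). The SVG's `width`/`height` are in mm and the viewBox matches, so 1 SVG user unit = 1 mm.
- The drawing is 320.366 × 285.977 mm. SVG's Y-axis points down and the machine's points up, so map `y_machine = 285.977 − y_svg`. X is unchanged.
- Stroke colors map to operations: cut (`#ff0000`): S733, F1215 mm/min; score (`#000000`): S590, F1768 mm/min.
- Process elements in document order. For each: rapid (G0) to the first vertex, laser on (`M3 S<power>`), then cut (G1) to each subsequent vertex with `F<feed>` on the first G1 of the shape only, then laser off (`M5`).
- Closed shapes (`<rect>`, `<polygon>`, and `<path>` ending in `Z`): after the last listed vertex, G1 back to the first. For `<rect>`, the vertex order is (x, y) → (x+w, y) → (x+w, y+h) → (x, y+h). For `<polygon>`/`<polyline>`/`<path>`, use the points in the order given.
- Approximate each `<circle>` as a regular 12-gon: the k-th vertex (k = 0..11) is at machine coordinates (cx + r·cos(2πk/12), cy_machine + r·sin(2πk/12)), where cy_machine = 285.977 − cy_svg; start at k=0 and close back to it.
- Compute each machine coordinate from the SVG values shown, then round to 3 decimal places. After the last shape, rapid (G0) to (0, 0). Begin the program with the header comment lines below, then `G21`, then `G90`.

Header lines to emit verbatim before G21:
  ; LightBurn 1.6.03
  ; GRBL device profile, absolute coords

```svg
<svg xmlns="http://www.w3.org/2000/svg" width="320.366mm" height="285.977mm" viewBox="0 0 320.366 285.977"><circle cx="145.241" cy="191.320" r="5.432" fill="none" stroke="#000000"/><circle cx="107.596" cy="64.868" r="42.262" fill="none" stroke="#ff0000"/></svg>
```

1 u = 1 mm; y_m = 285.977 − y.

[1] `<circle>` circle, #000000→score S590 F1768: (150.673,94.657) → (149.945,97.373) → (147.957,99.361) → (145.241,100.089) → (142.525,99.361) → (140.537,97.373) → (139.809,94.657) → (140.537,91.941) → (142.525,89.953) → (145.241,89.225) → (147.957,89.953) → (149.945,91.941) → (150.673,94.657) (closed)

[2] `<circle>` circle, #ff0000→cut S733 F1215: (149.858,221.109) → (144.196,242.240) → (128.727,257.709) → (107.596,263.371) → (86.465,257.709) → (70.996,242.240) → (65.334,221.109) → (70.996,199.978) → (86.465,184.509) → (107.596,178.847) → (128.727,184.509) → (144.196,199.978) → (149.858,221.109) (closed)

; LightBurn 1.6.03
; GRBL device profile, absolute coords
G21
G90
G0 X150.673 Y94.657
M3 S590
G1 X149.945 Y97.373 F1768
G1 X147.957 Y99.361
G1 X145.241 Y100.089
G1 X142.525 Y99.361
G1 X140.537 Y97.373
G1 X139.809 Y94.657
G1 X140.537 Y91.941
G1 X142.525 Y89.953
G1 X145.241 Y89.225
G1 X147.957 Y89.953
G1 X149.945 Y91.941
G1 X150.673 Y94.657
M5
G0 X149.858 Y221.109
M3 S733
G1 X144.196 Y242.240 F1215
G1 X128.727 Y257.709
G1 X107.596 Y263.371
G1 X86.465 Y257.709
G1 X70.996 Y242.240
G1 X65.334 Y221.109
G1 X70.996 Y199.978
G1 X86.465 Y184.509
G1 X107.596 Y178.847
G1 X128.727 Y184.509
G1 X144.196 Y199.978
G1 X149.858 Y221.109
M5
G0 X0.000 Y0.000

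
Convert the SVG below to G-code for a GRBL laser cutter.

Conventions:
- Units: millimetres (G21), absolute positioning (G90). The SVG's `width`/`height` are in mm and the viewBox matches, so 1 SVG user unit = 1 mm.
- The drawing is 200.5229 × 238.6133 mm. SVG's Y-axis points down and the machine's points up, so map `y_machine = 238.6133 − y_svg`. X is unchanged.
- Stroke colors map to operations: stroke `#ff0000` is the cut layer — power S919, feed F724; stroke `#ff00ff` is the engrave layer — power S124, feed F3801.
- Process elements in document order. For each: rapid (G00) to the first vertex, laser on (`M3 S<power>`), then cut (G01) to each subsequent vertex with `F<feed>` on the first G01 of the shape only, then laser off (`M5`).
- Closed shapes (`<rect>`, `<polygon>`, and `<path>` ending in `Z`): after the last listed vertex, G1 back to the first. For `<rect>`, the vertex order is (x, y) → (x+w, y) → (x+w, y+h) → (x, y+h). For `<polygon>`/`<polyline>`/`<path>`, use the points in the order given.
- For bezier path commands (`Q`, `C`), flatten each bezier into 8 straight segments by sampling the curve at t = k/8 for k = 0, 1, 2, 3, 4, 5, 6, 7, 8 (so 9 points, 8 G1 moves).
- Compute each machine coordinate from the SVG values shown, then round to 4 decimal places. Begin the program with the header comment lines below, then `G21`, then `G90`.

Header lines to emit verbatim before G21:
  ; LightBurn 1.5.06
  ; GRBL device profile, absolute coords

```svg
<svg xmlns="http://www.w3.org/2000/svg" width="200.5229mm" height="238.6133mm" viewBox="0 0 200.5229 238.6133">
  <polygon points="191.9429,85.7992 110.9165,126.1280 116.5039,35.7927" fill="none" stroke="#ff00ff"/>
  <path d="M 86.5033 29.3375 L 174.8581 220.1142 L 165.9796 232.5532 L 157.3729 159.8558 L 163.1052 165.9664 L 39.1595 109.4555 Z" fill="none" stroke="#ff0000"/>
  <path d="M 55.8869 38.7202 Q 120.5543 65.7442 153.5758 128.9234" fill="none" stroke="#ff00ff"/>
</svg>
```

; LightBurn 1.5.06
; GRBL device profile, absolute coords
G21
G90
G00 X191.9429 Y152.8141
M3 S124
G01 X110.9165 Y112.4853 F3801
G01 X116.5039 Y202.8206
G01 X191.9429 Y152.8141
M5
G00 X86.5033 Y209.2758
M3 S919
G01 X174.8581 Y18.4991 F724
G01 X165.9796 Y6.0601
G01 X157.3729 Y78.7575
G01 X163.1052 Y72.6469
G01 X39.1595 Y129.1578
G01 X86.5033 Y209.2758
M5
G00 X55.8869 Y199.8931
M3 S124
G01 X71.5593 Y192.5722 F3801
G01 X86.2427 Y184.1214
G01 X99.9372 Y174.5408
G01 X112.6428 Y163.8303
G01 X124.3595 Y151.9900
G01 X135.0872 Y139.0198
G01 X144.8260 Y124.9198
G01 X153.5758 Y109.6899
M5

1 u = 1 mm; y_m = 238.6133 − y.

[1] `<polygon>` regular polygon, #ff00ff→engrave S124 F3801: (191.9429,152.8141) → (110.9165,112.4853) → (116.5039,202.8206) → (191.9429,152.8141) (closed)

[2] `<path>` closed polygon, #ff0000→cut S919 F724: (86.5033,209.2758) → (174.8581,18.4991) → (165.9796,6.0601) → (157.3729,78.7575) → (163.1052,72.6469) → (39.1595,129.1578) → (86.5033,209.2758) (closed)

[3] `<path>` quadratic bezier, #ff00ff→engrave S124 F3801: (55.8869,199.8931) → (71.5593,192.5722) → (86.2427,184.1214) → (99.9372,174.5408) → (112.6428,163.8303) → (124.3595,151.9900) → (135.0872,139.0198) → (144.8260,124.9198) → (153.5758,109.6899)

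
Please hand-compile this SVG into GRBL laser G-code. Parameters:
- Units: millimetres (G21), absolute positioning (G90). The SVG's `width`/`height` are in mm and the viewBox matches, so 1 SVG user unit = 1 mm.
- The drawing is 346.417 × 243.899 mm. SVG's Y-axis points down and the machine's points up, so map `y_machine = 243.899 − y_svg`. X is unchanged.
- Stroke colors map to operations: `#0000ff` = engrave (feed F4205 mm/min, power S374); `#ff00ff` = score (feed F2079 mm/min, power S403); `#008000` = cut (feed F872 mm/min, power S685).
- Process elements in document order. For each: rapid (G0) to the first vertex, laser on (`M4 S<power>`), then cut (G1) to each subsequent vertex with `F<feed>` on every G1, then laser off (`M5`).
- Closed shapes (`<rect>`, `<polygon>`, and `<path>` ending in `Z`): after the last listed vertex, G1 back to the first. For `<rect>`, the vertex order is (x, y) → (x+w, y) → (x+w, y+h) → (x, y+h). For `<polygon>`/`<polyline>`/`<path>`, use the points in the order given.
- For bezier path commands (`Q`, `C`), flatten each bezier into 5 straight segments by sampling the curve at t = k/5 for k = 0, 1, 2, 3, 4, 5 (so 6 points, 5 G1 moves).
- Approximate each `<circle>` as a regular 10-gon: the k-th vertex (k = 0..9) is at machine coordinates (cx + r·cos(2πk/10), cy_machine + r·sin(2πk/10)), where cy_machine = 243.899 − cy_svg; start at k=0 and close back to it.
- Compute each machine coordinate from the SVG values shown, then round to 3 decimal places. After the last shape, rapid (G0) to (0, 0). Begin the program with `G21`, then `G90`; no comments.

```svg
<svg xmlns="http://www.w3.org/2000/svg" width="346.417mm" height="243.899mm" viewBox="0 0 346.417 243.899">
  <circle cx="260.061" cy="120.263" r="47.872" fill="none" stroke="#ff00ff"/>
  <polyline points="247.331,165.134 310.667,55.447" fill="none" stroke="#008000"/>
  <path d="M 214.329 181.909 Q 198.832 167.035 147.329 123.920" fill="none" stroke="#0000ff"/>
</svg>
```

G21
G90
G0 X307.933 Y123.636
M4 S403
G1 X298.790 Y151.774 F2079
G1 X274.854 Y169.165 F2079
G1 X245.268 Y169.165 F2079
G1 X221.332 Y151.774 F2079
G1 X212.189 Y123.636 F2079
G1 X221.332 Y95.498 F2079
G1 X245.268 Y78.107 F2079
G1 X274.854 Y78.107 F2079
G1 X298.790 Y95.498 F2079
G1 X307.933 Y123.636 F2079
M5
G0 X247.331 Y78.765
M4 S685
G1 X310.667 Y188.452 F872
M5
G0 X214.329 Y61.990
M4 S374
G1 X206.690 Y69.069 F4205
G1 X196.170 Y78.408 F4205
G1 X182.770 Y90.006 F4205
G1 X166.490 Y103.863 F4205
G1 X147.329 Y119.979 F4205
M5
G0 X0.000 Y0.000

1 u = 1 mm; y_m = 243.899 − y.

[1] `<circle>` circle, #ff00ff→score S403 F2079: (307.933,123.636) → (298.790,151.774) → (274.854,169.165) → (245.268,169.165) → (221.332,151.774) → (212.189,123.636) → (221.332,95.498) → (245.268,78.107) → (274.854,78.107) → (298.790,95.498) → (307.933,123.636) (closed)

[2] `<polyline>` line segment, #008000→cut S685 F872: (247.331,78.765) → (310.667,188.452)

[3] `<path>` quadratic bezier, #0000ff→engrave S374 F4205: (214.329,61.990) → (206.690,69.069) → (196.170,78.408) → (182.770,90.006) → (166.490,103.863) → (147.329,119.979)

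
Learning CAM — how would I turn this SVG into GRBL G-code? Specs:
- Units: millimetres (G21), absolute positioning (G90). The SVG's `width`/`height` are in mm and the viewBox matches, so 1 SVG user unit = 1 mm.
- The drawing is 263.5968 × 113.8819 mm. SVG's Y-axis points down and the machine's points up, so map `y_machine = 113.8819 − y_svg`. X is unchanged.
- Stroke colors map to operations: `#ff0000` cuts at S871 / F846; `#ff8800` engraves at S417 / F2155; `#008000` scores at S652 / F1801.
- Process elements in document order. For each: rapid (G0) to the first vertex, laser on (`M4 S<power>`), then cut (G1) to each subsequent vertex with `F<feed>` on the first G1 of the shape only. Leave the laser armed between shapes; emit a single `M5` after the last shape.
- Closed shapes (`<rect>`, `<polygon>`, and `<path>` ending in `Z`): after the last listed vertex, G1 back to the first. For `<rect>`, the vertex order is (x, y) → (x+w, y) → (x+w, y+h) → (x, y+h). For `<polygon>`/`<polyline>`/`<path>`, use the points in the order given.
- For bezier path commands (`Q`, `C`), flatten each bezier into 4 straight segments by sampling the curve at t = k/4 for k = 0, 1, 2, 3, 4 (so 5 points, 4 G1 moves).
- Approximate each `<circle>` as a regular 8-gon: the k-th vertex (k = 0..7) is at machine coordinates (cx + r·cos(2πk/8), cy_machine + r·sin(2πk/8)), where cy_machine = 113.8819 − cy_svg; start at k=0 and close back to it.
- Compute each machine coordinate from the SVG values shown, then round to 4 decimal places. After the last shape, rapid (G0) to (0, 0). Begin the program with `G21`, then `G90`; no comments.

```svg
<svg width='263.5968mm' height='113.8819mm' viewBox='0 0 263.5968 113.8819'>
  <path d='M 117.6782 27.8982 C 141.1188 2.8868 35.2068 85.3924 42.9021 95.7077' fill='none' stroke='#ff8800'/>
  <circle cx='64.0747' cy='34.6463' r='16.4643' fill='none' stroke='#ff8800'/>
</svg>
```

G21
G90
G0 X117.6782 Y85.9837
M4 S417
G1 X114.8013 Y87.3907 F2155
G1 X86.1946 Y65.3265
G1 X54.6357 Y36.6384
G1 X42.9021 Y18.1742
G0 X80.5390 Y79.2356
M4 S417
G1 X75.7167 Y90.8776 F2155
G1 X64.0747 Y95.6999
G1 X52.4327 Y90.8776
G1 X47.6104 Y79.2356
G1 X52.4327 Y67.5936
G1 X64.0747 Y62.7713
G1 X75.7167 Y67.5936
G1 X80.5390 Y79.2356
M5
G0 X0.0000 Y0.0000

viewBox `0 0 263.5968 113.8819` with mm width/height → 1 unit = 1 mm. Flip: y_m = 113.8819 − y_svg.

**Shape 1** — `<path>` cubic bezier, stroke `#ff8800` → engrave (S417, F2155). Control points (SVG): P0=(117.6782,27.8982), P1=(141.1188,2.8868), P2=(35.2068,85.3924), P3=(42.9021,95.7077); sampled at t=k/4. Machine vertices: (117.6782,85.9837) → (114.8013,87.3907) → (86.1946,65.3265) → (54.6357,36.6384) → (42.9021,18.1742). Open path.

**Shape 2** — `<circle>` circle, stroke `#ff8800` → engrave (S417, F2155). Machine vertices: (80.5390,79.2356) → (75.7167,90.8776) → (64.0747,95.6999) → (52.4327,90.8776) → (47.6104,79.2356) → (52.4327,67.5936) → (64.0747,62.7713) → (75.7167,67.5936) → (80.5390,79.2356). Closed: final G1 returns to the first vertex.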